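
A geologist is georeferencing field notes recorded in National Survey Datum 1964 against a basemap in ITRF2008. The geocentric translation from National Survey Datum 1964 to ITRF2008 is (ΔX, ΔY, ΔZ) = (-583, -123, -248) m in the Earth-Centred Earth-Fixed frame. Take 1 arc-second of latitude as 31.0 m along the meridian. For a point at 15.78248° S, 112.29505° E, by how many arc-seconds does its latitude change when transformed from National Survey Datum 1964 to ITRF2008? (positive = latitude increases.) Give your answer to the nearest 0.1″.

Δφ = -6.8″

sin φ = -0.271986, cos φ = 0.962301, sin λ = 0.925242, cos λ = -0.379376.
North component: ΔN = −sin φ cos λ·ΔX − sin φ sin λ·ΔY + cos φ·ΔZ = −(-0.271986)(-0.379376)(-583) − (-0.271986)(0.925242)(-123) + (0.962301)(-248) = -209.45 m.
1° of latitude spans 3600 × 31.00 = 111600 m, so Δφ = -209.45 / 111600 × 3600 = -6.756″.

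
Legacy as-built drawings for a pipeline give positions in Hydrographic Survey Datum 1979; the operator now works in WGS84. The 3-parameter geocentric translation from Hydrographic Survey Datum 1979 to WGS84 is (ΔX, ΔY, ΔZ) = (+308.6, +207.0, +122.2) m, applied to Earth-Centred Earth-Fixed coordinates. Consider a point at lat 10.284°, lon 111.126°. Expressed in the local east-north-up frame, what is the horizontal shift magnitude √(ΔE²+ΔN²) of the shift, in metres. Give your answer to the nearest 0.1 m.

The local east axis at (φ, λ) is (−sin λ, cos λ, 0), so ΔE = −sin(111.126°)·308.6 + cos(111.126°)·207.0 = -362.47 m.
The local north axis is (−sin φ cos λ, −sin φ sin λ, cos φ), giving ΔN = 19.857 − 34.471 + 120.237 = 105.62 m.
Horizontal magnitude = √(ΔE² + ΔN²) = √((-362.47)² + 105.62²) = 377.54 m.

377.5 m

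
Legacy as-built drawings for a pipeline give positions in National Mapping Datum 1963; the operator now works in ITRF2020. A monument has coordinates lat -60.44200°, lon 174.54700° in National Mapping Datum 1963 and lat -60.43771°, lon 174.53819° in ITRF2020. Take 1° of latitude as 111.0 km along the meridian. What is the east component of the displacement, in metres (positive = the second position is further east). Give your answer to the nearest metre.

ΔE = -482 m

Δφ = -60.43771° − -60.44200° = +0.00429°; Δλ = 174.53819° − 174.54700° = -0.00881°.
ΔN = Δφ × 111000 = 476.2 m; ΔE = Δλ × 111000 × cos(-60.44200°) = -0.00881 × 111000 × 0.493304 = -482.4 m.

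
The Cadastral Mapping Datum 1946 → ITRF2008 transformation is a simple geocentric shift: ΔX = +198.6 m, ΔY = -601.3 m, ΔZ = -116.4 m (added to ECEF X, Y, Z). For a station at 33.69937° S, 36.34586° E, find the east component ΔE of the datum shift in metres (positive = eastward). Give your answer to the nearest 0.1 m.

ΔE = -602.0 m

The local east axis at (φ, λ) is (−sin λ, cos λ, 0), so ΔE = −sin(36.34586°)·198.6 + cos(36.34586°)·(-601.3) = -602.02 m.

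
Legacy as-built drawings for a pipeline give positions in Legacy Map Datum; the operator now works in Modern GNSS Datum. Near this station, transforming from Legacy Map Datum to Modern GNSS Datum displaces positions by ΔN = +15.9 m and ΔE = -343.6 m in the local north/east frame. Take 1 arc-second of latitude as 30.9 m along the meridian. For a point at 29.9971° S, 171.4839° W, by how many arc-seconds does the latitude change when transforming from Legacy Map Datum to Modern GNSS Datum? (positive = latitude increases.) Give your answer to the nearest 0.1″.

1″ of latitude = 30.90 m, so Δφ = 15.9 / 30.90 = 0.515″.

Δφ = 0.5″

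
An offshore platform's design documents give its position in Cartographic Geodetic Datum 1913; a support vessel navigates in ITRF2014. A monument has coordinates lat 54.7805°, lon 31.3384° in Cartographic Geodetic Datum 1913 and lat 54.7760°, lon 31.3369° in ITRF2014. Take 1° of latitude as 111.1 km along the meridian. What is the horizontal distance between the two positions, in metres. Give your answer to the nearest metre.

Δφ = 54.7760° − 54.7805° = -0.0045°; Δλ = 31.3369° − 31.3384° = -0.0015°.
ΔN = Δφ × 111100 = -500.0 m; ΔE = Δλ × 111100 × cos(54.7805°) = -0.0015 × 111100 × 0.576710 = -96.1 m.
Distance = √(ΔE² + ΔN²) = √((-96.1)² + (-500.0)²) = 509.1 m.

509 m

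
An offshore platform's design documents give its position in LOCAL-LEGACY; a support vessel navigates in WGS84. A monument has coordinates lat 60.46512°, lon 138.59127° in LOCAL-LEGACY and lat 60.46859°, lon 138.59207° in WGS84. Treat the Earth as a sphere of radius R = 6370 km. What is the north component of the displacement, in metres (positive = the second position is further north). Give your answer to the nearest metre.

Δφ = 60.46859° − 60.46512° = +0.00347°; Δλ = 138.59207° − 138.59127° = +0.00080°.
1° along a meridian = πR/180 = 111177 m.
ΔN = Δφ × 111177 = 385.8 m; ΔE = Δλ × 111177 × cos(60.46512°) = +0.00080 × 111177 × 0.492953 = 43.8 m.

ΔN = 386 m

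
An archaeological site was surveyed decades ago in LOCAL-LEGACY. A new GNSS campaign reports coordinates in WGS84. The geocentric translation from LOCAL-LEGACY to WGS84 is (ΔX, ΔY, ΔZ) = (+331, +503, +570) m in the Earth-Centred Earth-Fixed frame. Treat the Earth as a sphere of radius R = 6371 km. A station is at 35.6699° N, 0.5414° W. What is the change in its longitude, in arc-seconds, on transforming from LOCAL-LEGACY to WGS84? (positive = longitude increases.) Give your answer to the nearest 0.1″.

Δλ = 20.2″

sin φ = 0.583115, cos φ = 0.812390, sin λ = -0.009449, cos λ = 0.999955.
East component: ΔE = −sin λ·ΔX + cos λ·ΔY = −(-0.009449)(331) + (0.999955)(503) = 506.11 m.
1° of latitude spans πR/180 = 111195 m; at latitude φ, 1° of longitude spans that × cos φ = 90333.6 m, so Δλ = 506.11 / 90333.6 × 3600 = 20.169″.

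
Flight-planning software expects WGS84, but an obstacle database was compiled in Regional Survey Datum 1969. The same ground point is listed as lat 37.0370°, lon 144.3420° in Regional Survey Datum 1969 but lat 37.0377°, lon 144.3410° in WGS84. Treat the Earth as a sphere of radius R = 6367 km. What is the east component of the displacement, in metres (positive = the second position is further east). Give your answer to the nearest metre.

Δφ = 37.0377° − 37.0370° = +0.0007°; Δλ = 144.3410° − 144.3420° = -0.0010°.
1° along a meridian = πR/180 = 111125 m.
ΔN = Δφ × 111125 = 77.8 m; ΔE = Δλ × 111125 × cos(37.0370°) = -0.0010 × 111125 × 0.798247 = -88.7 m.

ΔE = -89 m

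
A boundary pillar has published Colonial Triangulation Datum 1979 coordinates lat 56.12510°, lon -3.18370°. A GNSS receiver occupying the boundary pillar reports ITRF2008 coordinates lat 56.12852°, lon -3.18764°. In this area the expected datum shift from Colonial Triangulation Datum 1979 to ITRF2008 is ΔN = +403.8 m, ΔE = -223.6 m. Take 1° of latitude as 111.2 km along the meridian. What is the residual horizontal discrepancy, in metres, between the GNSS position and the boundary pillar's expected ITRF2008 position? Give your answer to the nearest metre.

31 m

Observed coordinate differences: Δφ = +0.00342°, Δλ = -0.00394°.
Converting to metres (1° lat = 111200 m, cos φ = 0.557381): observed ΔN = 380.3 m, observed ΔE = -244.2 m.
Subtracting the expected shift leaves a residual of 380.3 − (403.8) = -23.5 m north and -244.2 − (-223.6) = -20.6 m east.
Residual distance = √((-23.5)² + (-20.6)²) = 31.3 m.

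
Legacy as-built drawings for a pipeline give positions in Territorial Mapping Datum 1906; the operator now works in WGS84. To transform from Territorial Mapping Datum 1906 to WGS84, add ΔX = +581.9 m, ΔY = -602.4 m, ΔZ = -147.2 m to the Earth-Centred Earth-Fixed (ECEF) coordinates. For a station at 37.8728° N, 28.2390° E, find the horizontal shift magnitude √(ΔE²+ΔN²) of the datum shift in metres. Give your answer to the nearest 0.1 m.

845.7 m

At φ = 37.8728°, λ = 28.2390°: sin φ = 0.613911, cos φ = 0.789376, sin λ = 0.473151, cos λ = 0.880982.
ΔE = −sin λ·ΔX + cos λ·ΔY = −(0.473151)·(581.9) + (0.880982)·(-602.4) = -806.03 m.
ΔN = −sin φ cos λ·ΔX − sin φ sin λ·ΔY + cos φ·ΔZ = −(0.613911)(0.880982)(581.9) − (0.613911)(0.473151)(-602.4) + (0.789376)(-147.2) = -255.93 m.
Horizontal magnitude = √(ΔE² + ΔN²) = √((-806.03)² + (-255.93)²) = 845.69 m.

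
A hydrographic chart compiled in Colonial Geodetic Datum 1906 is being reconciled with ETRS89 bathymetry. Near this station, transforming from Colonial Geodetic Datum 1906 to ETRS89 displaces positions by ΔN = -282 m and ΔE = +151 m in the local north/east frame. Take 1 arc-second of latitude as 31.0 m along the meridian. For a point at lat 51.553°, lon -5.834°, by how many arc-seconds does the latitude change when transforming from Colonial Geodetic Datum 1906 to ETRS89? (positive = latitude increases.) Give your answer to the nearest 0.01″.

Δφ = -9.10″

1″ of latitude = 31.00 m, so Δφ = -282.0 / 31.00 = -9.097″.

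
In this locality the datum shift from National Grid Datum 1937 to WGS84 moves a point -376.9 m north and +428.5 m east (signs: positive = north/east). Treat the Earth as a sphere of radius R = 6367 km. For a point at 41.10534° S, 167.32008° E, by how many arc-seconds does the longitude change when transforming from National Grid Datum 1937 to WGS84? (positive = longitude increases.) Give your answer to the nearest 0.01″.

Δλ = 18.42″

At latitude -41.10534°, cos φ = 0.753502.
One radian of longitude at latitude φ spans R cos φ, so Δλ = ΔE / (R cos φ) = 428.5 / (6367000 × 0.753502) = 8.9316e-05 rad = 18.423″.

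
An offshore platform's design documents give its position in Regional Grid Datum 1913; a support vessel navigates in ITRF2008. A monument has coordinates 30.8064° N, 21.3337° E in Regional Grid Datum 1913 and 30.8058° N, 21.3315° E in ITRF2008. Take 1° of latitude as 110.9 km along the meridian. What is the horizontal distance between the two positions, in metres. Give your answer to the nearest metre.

220 m

Δφ = 30.8058° − 30.8064° = -0.0006°; Δλ = 21.3315° − 21.3337° = -0.0022°.
ΔN = Δφ × 110900 = -66.5 m; ΔE = Δλ × 110900 × cos(30.8064°) = -0.0022 × 110900 × 0.858903 = -209.6 m.
Distance = √(ΔE² + ΔN²) = √((-209.6)² + (-66.5)²) = 219.9 m.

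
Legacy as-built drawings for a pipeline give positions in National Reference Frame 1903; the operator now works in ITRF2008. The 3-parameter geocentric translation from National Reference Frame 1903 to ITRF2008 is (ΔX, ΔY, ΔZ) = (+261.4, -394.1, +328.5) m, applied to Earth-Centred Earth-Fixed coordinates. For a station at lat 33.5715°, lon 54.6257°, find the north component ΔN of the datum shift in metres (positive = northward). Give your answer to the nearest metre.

At φ = 33.5715°, λ = 54.6257°: sin φ = 0.552977, cos φ = 0.833196, sin λ = 0.815388, cos λ = 0.578915.
ΔN = −sin φ cos λ·ΔX − sin φ sin λ·ΔY + cos φ·ΔZ = −(0.552977)(0.578915)(261.4) − (0.552977)(0.815388)(-394.1) + (0.833196)(328.5) = 367.72 m.

ΔN = 368 m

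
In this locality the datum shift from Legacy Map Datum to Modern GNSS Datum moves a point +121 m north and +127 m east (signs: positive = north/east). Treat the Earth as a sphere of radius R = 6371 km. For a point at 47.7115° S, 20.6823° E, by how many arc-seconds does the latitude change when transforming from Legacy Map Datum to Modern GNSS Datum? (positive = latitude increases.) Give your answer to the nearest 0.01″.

On a sphere of radius R, 1 rad of latitude = R, so Δφ = ΔN / R = 121.0 / 6371000 = 1.8992e-05 rad = 3.917″.

Δφ = 3.92″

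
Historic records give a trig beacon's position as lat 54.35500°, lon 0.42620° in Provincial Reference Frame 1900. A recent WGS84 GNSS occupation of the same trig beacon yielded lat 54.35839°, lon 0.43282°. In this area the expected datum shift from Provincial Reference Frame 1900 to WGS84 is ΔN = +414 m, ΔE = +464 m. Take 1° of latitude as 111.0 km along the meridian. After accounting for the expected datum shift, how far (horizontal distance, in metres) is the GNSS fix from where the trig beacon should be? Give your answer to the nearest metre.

Observed coordinate differences: Δφ = +0.00339°, Δλ = +0.00662°.
Converting to metres (1° lat = 111000 m, cos φ = 0.582761): observed ΔN = 376.3 m, observed ΔE = 428.2 m.
Subtracting the expected shift leaves a residual of 376.3 − (414) = -37.7 m north and 428.2 − (464) = -35.8 m east.
Residual distance = √((-37.7)² + (-35.8)²) = 52.0 m.

52 m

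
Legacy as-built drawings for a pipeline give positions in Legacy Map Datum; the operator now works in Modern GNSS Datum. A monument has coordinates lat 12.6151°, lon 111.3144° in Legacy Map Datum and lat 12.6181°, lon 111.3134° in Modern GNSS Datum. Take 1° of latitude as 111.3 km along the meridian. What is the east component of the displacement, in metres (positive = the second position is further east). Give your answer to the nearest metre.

ΔE = -109 m

Δφ = 12.6181° − 12.6151° = +0.0030°; Δλ = 111.3134° − 111.3144° = -0.0010°.
ΔN = Δφ × 111300 = 333.9 m; ΔE = Δλ × 111300 × cos(12.6151°) = -0.0010 × 111300 × 0.975859 = -108.6 m.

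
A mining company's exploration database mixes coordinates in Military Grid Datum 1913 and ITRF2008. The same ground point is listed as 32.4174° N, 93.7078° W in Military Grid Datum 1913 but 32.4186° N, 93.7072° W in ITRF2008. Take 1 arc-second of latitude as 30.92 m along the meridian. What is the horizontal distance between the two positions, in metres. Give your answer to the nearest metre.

145 m

Δφ = 32.4186° − 32.4174° = +0.0012°; Δλ = -93.7072° − -93.7078° = +0.0006°.
1° of latitude = 3600 × 30.92 = 111312 m.
ΔN = Δφ × 111312 = 133.6 m; ΔE = Δλ × 111312 × cos(32.4174°) = +0.0006 × 111312 × 0.844165 = 56.4 m.
Distance = √(ΔE² + ΔN²) = √(56.4² + 133.6²) = 145.0 m.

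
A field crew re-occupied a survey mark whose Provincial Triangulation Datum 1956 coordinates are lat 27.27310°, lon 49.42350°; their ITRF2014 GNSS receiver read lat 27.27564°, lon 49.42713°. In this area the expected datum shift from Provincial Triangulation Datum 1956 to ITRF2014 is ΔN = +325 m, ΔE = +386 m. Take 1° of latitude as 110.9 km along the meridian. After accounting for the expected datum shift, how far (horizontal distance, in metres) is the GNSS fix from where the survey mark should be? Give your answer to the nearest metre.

52 m

Observed coordinate differences: Δφ = +0.00254°, Δλ = +0.00363°.
Converting to metres (1° lat = 110900 m, cos φ = 0.888832): observed ΔN = 281.7 m, observed ΔE = 357.8 m.
Subtracting the expected shift leaves a residual of 281.7 − (325) = -43.3 m north and 357.8 − (386) = -28.2 m east.
Residual distance = √((-43.3)² + (-28.2)²) = 51.7 m.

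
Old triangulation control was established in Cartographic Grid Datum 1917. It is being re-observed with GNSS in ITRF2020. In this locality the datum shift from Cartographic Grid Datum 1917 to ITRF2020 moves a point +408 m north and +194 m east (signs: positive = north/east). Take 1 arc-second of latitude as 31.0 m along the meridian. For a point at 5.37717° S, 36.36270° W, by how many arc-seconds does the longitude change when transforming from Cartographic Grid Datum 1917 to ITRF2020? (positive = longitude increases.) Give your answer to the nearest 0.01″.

Δλ = 6.29″

At latitude -5.37717°, cos φ = 0.995599.
1″ of longitude at this latitude = 31.00 × cos φ = 30.8636 m, so Δλ = 194.0 / 30.8636 = 6.286″.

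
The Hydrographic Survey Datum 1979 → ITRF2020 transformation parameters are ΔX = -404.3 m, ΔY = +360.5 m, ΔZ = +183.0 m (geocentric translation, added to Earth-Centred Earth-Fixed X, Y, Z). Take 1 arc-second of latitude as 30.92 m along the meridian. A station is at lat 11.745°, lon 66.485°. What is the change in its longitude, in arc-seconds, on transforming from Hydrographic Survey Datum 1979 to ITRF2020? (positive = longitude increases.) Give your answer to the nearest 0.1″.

sin φ = 0.203556, cos φ = 0.979063, sin λ = 0.916956, cos λ = 0.398989.
East component: ΔE = −sin λ·ΔX + cos λ·ΔY = −(0.916956)(-404.3) + (0.398989)(360.5) = 514.56 m.
1° of latitude spans 3600 × 30.92 = 111312 m; at latitude φ, 1° of longitude spans that × cos φ = 108981.5 m, so Δλ = 514.56 / 108981.5 × 3600 = 16.998″.

Δλ = 17.0″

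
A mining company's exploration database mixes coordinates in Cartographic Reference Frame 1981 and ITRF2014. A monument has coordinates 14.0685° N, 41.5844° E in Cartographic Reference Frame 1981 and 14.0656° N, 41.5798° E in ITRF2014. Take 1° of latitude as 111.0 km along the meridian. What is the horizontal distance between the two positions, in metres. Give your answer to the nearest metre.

Δφ = 14.0656° − 14.0685° = -0.0029°; Δλ = 41.5798° − 41.5844° = -0.0046°.
ΔN = Δφ × 111000 = -321.9 m; ΔE = Δλ × 111000 × cos(14.0685°) = -0.0046 × 111000 × 0.970006 = -495.3 m.
Distance = √(ΔE² + ΔN²) = √((-495.3)² + (-321.9)²) = 590.7 m.

591 m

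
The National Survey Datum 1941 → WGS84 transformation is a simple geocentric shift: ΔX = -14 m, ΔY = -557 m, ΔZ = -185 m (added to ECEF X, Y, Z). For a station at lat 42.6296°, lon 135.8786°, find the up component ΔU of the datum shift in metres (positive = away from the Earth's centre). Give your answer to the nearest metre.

At φ = 42.6296°, λ = 135.8786°: sin φ = 0.677256, cos φ = 0.735747, sin λ = 0.696181, cos λ = -0.717866.
ΔU = cos φ cos λ·ΔX + cos φ sin λ·ΔY + sin φ·ΔZ = (0.735747)(-0.717866)(-14) + (0.735747)(0.696181)(-557) + (0.677256)(-185) = -403.20 m.

ΔU = -403 m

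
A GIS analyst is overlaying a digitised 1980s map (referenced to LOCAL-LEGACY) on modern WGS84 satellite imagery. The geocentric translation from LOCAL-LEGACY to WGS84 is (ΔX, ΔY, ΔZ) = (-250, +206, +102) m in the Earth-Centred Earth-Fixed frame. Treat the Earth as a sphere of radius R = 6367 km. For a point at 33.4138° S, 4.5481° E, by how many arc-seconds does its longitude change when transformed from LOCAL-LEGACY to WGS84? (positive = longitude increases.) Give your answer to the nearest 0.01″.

Δλ = 8.74″

sin φ = -0.550682, cos φ = 0.834715, sin λ = 0.079296, cos λ = 0.996851.
East component: ΔE = −sin λ·ΔX + cos λ·ΔY = −(0.079296)(-250) + (0.996851)(206) = 225.18 m.
1° of latitude spans πR/180 = 111125 m; at latitude φ, 1° of longitude spans that × cos φ = 92757.8 m, so Δλ = 225.18 / 92757.8 × 3600 = 8.739″.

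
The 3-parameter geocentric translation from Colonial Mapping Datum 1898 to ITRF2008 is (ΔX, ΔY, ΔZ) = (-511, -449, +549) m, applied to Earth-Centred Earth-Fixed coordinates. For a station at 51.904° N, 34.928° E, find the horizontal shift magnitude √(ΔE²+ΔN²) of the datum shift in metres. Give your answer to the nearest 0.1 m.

At φ = 51.904°, λ = 34.928°: sin φ = 0.786978, cos φ = 0.616981, sin λ = 0.572547, cos λ = 0.819872.
ΔE = −sin λ·ΔX + cos λ·ΔY = −(0.572547)·(-511) + (0.819872)·(-449) = -75.55 m.
ΔN = −sin φ cos λ·ΔX − sin φ sin λ·ΔY + cos φ·ΔZ = −(0.786978)(0.819872)(-511) − (0.786978)(0.572547)(-449) + (0.616981)(549) = 870.74 m.
Horizontal magnitude = √(ΔE² + ΔN²) = √((-75.55)² + 870.74²) = 874.01 m.

874.0 m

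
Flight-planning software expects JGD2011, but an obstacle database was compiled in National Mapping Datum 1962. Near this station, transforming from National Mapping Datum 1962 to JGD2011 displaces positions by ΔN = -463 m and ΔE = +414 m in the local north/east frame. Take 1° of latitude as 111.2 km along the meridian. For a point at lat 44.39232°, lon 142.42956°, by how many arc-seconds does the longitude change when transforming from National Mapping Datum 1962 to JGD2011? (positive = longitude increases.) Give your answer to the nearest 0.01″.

At latitude 44.39232°, cos φ = 0.714566.
1° of longitude at this latitude = 111.2 × cos φ = 79.46 km, so Δλ = 414.0 / 79459.8 = 0.0052102° = 18.757″.

Δλ = 18.76″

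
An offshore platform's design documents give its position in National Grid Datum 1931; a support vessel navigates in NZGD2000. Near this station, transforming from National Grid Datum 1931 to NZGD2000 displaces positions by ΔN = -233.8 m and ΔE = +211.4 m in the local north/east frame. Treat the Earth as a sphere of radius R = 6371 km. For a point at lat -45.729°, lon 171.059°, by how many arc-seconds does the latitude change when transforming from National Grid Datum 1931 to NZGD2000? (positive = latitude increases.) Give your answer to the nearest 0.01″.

On a sphere of radius R, 1 rad of latitude = R, so Δφ = ΔN / R = -233.8 / 6371000 = -3.6698e-05 rad = -7.569″.

Δφ = -7.57″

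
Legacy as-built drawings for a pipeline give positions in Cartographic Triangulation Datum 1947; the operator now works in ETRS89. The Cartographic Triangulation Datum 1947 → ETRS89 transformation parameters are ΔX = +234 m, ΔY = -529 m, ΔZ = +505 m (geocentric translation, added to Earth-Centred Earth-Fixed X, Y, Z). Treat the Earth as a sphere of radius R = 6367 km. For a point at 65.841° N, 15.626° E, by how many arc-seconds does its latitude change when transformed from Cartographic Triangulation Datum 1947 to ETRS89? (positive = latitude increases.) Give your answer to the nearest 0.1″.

sin φ = 0.912413, cos φ = 0.409270, sin λ = 0.269357, cos λ = 0.963040.
North component: ΔN = −sin φ cos λ·ΔX − sin φ sin λ·ΔY + cos φ·ΔZ = −(0.912413)(0.963040)(234) − (0.912413)(0.269357)(-529) + (0.409270)(505) = 131.08 m.
1° of latitude spans πR/180 = 111125 m, so Δφ = 131.08 / 111125 × 3600 = 4.246″.

Δφ = 4.2″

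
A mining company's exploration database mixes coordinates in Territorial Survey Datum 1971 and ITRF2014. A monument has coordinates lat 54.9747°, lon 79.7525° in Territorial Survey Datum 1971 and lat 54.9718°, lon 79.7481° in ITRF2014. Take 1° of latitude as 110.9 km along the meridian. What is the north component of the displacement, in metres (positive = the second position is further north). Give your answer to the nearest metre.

ΔN = -322 m

Δφ = 54.9718° − 54.9747° = -0.0029°; Δλ = 79.7481° − 79.7525° = -0.0044°.
ΔN = Δφ × 110900 = -321.6 m; ΔE = Δλ × 110900 × cos(54.9747°) = -0.0044 × 110900 × 0.573938 = -280.1 m.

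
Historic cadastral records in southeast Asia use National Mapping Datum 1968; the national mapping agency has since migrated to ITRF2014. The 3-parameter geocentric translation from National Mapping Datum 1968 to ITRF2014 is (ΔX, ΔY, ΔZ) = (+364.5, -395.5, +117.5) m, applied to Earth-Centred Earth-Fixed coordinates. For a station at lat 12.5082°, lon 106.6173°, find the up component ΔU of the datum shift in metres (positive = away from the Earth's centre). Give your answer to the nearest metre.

The local up (radial) axis is (cos φ cos λ, cos φ sin λ, sin φ), giving ΔU = -101.765 − 369.987 + 25.448 = -446.30 m.

ΔU = -446 m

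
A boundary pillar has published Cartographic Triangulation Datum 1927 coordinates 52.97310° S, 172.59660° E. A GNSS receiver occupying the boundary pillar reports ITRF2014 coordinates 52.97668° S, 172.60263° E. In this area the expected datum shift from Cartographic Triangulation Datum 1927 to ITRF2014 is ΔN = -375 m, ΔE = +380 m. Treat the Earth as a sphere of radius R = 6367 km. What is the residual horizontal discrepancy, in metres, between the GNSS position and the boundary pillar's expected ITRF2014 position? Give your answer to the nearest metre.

33 m

Observed coordinate differences: Δφ = -0.00358°, Δλ = +0.00603°.
Converting to metres (1° lat = 111125 m, cos φ = 0.602190): observed ΔN = -397.8 m, observed ΔE = 403.5 m.
Subtracting the expected shift leaves a residual of -397.8 − (-375) = -22.8 m north and 403.5 − (380) = 23.5 m east.
Residual distance = √((-22.8)² + 23.5²) = 32.8 m.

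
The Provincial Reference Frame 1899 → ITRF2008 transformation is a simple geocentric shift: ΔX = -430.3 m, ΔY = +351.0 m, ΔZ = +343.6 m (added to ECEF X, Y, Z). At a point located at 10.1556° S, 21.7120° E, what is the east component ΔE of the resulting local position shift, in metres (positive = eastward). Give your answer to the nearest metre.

ΔE = 485 m

At φ = -10.1556°, λ = 21.7120°: sin φ = -0.176322, cos φ = 0.984333, sin λ = 0.369941, cos λ = 0.929055.
ΔE = −sin λ·ΔX + cos λ·ΔY = −(0.369941)·(-430.3) + (0.929055)·(351.0) = 485.28 m.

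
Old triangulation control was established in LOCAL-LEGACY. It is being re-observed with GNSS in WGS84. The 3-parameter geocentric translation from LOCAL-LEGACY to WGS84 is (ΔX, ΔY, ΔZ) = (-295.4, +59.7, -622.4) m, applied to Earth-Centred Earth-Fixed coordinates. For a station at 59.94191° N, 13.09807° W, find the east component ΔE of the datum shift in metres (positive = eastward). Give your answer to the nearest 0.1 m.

The local east axis at (φ, λ) is (−sin λ, cos λ, 0), so ΔE = −sin(-13.09807°)·(-295.4) + cos(-13.09807°)·59.7 = -8.80 m.

ΔE = -8.8 m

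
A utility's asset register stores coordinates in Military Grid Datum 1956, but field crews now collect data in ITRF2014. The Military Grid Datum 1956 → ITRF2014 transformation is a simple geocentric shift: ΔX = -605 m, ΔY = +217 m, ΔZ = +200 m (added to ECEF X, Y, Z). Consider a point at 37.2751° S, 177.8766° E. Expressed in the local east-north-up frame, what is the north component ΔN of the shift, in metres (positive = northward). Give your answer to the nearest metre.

At φ = -37.2751°, λ = 177.8766°: sin φ = -0.605643, cos φ = 0.795737, sin λ = 0.037052, cos λ = -0.999313.
ΔN = −sin φ cos λ·ΔX − sin φ sin λ·ΔY + cos φ·ΔZ = −(-0.605643)(-0.999313)(-605) − (-0.605643)(0.037052)(217) + (0.795737)(200) = 530.18 m.

ΔN = 530 m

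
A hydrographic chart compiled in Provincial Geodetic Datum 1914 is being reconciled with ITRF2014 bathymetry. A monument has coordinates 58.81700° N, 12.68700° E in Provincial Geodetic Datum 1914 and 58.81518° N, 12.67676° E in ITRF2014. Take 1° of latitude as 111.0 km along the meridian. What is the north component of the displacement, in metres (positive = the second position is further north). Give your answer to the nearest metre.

ΔN = -202 m

Δφ = 58.81518° − 58.81700° = -0.00182°; Δλ = 12.67676° − 12.68700° = -0.01024°.
ΔN = Δφ × 111000 = -202.0 m; ΔE = Δλ × 111000 × cos(58.81700°) = -0.01024 × 111000 × 0.517773 = -588.5 m.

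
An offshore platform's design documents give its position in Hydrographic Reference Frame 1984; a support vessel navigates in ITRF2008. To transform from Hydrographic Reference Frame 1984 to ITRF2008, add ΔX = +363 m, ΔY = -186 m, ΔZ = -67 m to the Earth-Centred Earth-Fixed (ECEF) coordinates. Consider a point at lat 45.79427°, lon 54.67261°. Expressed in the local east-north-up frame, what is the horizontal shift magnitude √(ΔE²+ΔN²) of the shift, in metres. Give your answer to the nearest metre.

413 m

The local east axis at (φ, λ) is (−sin λ, cos λ, 0), so ΔE = −sin(54.67261°)·363 + cos(54.67261°)·(-186) = -403.71 m.
The local north axis is (−sin φ cos λ, −sin φ sin λ, cos φ), giving ΔN = -150.468 + 108.781 − 46.715 = -88.40 m.
Horizontal magnitude = √(ΔE² + ΔN²) = √((-403.71)² + (-88.40)²) = 413.28 m.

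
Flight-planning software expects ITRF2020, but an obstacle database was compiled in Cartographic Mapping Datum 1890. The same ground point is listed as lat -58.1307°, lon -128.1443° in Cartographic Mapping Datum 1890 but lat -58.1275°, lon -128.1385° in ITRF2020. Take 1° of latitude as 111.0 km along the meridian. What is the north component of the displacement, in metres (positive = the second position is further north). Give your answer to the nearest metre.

ΔN = 355 m

Δφ = -58.1275° − -58.1307° = +0.0032°; Δλ = -128.1385° − -128.1443° = +0.0058°.
ΔN = Δφ × 111000 = 355.2 m; ΔE = Δλ × 111000 × cos(-58.1307°) = +0.0058 × 111000 × 0.527983 = 339.9 m.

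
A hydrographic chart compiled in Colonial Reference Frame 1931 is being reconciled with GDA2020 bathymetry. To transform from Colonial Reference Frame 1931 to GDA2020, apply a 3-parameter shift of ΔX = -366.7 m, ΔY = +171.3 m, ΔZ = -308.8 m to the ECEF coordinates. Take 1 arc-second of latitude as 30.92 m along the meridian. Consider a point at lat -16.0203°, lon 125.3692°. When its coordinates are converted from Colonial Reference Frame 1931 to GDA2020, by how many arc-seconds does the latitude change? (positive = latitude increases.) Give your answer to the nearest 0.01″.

sin φ = -0.275978, cos φ = 0.961164, sin λ = 0.815439, cos λ = -0.578843.
North component: ΔN = −sin φ cos λ·ΔX − sin φ sin λ·ΔY + cos φ·ΔZ = −(-0.275978)(-0.578843)(-366.7) − (-0.275978)(0.815439)(171.3) + (0.961164)(-308.8) = -199.68 m.
1° of latitude spans 3600 × 30.92 = 111312 m, so Δφ = -199.68 / 111312 × 3600 = -6.458″.

Δφ = -6.46″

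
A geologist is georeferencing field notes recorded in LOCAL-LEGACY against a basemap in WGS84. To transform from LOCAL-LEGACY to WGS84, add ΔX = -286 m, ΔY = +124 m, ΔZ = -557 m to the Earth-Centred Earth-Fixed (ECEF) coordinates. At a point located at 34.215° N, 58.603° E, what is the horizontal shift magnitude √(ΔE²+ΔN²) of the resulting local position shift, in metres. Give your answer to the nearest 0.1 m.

534.5 m

At φ = 34.215°, λ = 58.603°: sin φ = 0.562300, cos φ = 0.826933, sin λ = 0.853578, cos λ = 0.520965.
ΔE = −sin λ·ΔX + cos λ·ΔY = −(0.853578)·(-286) + (0.520965)·(124) = 308.72 m.
ΔN = −sin φ cos λ·ΔX − sin φ sin λ·ΔY + cos φ·ΔZ = −(0.562300)(0.520965)(-286) − (0.562300)(0.853578)(124) + (0.826933)(-557) = -436.34 m.
Horizontal magnitude = √(ΔE² + ΔN²) = √(308.72² + (-436.34)²) = 534.51 m.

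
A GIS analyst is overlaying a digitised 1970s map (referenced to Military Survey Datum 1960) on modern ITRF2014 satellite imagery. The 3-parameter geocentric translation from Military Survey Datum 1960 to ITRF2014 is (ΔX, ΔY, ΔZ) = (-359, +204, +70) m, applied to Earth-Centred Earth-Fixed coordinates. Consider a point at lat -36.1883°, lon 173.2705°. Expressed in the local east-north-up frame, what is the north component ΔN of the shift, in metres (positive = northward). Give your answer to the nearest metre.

At φ = -36.1883°, λ = 173.2705°: sin φ = -0.590441, cos φ = 0.807081, sin λ = 0.117182, cos λ = -0.993110.
ΔN = −sin φ cos λ·ΔX − sin φ sin λ·ΔY + cos φ·ΔZ = −(-0.590441)(-0.993110)(-359) − (-0.590441)(0.117182)(204) + (0.807081)(70) = 281.12 m.

ΔN = 281 m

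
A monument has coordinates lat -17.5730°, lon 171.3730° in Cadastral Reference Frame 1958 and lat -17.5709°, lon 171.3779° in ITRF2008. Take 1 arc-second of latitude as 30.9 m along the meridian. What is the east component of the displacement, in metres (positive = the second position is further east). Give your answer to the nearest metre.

ΔE = 520 m

Δφ = -17.5709° − -17.5730° = +0.0021°; Δλ = 171.3779° − 171.3730° = +0.0049°.
1° of latitude = 3600 × 30.90 = 111240 m.
ΔN = Δφ × 111240 = 233.6 m; ΔE = Δλ × 111240 × cos(-17.5730°) = +0.0049 × 111240 × 0.953333 = 519.6 m.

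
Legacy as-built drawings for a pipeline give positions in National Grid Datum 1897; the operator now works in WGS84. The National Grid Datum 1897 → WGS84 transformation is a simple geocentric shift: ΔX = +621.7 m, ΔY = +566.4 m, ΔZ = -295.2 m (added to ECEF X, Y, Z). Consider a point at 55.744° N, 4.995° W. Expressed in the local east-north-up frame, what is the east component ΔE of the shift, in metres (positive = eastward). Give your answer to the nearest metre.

At φ = 55.744°, λ = -4.995°: sin φ = 0.826531, cos φ = 0.562891, sin λ = -0.087069, cos λ = 0.996202.
ΔE = −sin λ·ΔX + cos λ·ΔY = −(-0.087069)·(621.7) + (0.996202)·(566.4) = 618.38 m.

ΔE = 618 m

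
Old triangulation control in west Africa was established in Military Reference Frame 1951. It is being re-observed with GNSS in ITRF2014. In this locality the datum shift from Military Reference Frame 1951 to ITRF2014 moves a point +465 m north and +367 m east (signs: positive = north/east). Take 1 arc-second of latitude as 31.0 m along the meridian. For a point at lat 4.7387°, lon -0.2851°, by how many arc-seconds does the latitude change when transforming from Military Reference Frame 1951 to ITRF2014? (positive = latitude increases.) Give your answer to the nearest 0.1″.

1″ of latitude = 31.00 m, so Δφ = 465.0 / 31.00 = 15.000″.

Δφ = 15.0″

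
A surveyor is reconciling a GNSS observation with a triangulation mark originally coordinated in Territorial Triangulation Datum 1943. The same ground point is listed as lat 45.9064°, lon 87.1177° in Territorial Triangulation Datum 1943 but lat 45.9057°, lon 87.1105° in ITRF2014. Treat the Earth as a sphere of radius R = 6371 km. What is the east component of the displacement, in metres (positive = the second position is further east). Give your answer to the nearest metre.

ΔE = -557 m

Δφ = 45.9057° − 45.9064° = -0.0007°; Δλ = 87.1105° − 87.1177° = -0.0072°.
1° along a meridian = πR/180 = 111195 m.
ΔN = Δφ × 111195 = -77.8 m; ΔE = Δλ × 111195 × cos(45.9064°) = -0.0072 × 111195 × 0.695833 = -557.1 m.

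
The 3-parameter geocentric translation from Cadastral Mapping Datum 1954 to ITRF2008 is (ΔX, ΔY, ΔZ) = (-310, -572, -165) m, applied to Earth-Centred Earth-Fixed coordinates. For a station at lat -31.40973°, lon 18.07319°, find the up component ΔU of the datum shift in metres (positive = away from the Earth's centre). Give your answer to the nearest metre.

At φ = -31.40973°, λ = 18.07319°: sin φ = -0.521155, cos φ = 0.853462, sin λ = 0.310232, cos λ = 0.950661.
ΔU = cos φ cos λ·ΔX + cos φ sin λ·ΔY + sin φ·ΔZ = (0.853462)(0.950661)(-310) + (0.853462)(0.310232)(-572) + (-0.521155)(-165) = -316.98 m.

ΔU = -317 m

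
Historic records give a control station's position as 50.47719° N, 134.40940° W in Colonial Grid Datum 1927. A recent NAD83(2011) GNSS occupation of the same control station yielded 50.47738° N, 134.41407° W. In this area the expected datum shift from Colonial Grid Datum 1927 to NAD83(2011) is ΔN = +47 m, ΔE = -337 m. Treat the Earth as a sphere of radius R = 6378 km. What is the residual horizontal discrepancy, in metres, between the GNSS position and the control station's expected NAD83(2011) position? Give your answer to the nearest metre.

Observed coordinate differences: Δφ = +0.00019°, Δλ = -0.00467°.
Converting to metres (1° lat = 111317 m, cos φ = 0.636385): observed ΔN = 21.2 m, observed ΔE = -330.8 m.
Subtracting the expected shift leaves a residual of 21.2 − (47) = -25.8 m north and -330.8 − (-337) = 6.2 m east.
Residual distance = √((-25.8)² + 6.2²) = 26.6 m.

27 m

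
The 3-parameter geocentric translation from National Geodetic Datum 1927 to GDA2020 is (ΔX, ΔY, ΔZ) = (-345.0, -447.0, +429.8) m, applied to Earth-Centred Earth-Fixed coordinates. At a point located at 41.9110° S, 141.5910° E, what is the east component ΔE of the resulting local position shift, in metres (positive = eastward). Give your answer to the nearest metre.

At φ = -41.9110°, λ = 141.5910°: sin φ = -0.667975, cos φ = 0.744183, sin λ = 0.621271, cos λ = -0.783596.
ΔE = −sin λ·ΔX + cos λ·ΔY = −(0.621271)·(-345.0) + (-0.783596)·(-447.0) = 564.61 m.

ΔE = 565 m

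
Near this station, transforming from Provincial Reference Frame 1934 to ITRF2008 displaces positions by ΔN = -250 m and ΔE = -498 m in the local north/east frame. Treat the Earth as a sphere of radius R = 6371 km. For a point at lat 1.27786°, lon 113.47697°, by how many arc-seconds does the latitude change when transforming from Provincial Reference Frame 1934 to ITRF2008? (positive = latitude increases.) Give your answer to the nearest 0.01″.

On a sphere of radius R, 1 rad of latitude = R, so Δφ = ΔN / R = -250.0 / 6371000 = -3.9240e-05 rad = -8.094″.

Δφ = -8.09″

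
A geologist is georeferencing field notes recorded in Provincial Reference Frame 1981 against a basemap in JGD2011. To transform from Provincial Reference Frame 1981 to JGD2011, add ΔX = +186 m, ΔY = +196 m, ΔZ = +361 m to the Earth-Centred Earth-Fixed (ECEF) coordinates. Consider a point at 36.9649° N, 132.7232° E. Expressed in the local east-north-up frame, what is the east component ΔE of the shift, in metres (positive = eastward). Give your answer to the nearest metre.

ΔE = -270 m

The local east axis at (φ, λ) is (−sin λ, cos λ, 0), so ΔE = −sin(132.7232°)·186 + cos(132.7232°)·196 = -269.62 m.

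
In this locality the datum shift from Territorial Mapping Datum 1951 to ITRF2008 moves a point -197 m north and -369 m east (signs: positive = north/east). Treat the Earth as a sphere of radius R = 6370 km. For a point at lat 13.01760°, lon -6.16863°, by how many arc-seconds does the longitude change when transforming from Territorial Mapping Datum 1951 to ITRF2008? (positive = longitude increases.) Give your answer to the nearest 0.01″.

Δλ = -12.26″

At latitude 13.01760°, cos φ = 0.974301.
One radian of longitude at latitude φ spans R cos φ, so Δλ = ΔE / (R cos φ) = -369.0 / (6370000 × 0.974301) = -5.9456e-05 rad = -12.264″.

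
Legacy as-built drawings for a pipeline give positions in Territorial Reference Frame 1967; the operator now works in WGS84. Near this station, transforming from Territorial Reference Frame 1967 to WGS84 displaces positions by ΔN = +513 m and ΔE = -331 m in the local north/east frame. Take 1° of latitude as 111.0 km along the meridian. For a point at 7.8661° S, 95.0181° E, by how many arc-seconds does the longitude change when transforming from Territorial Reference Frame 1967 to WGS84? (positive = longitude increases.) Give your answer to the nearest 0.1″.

At latitude -7.8661°, cos φ = 0.990591.
1° of longitude at this latitude = 111.0 × cos φ = 109.96 km, so Δλ = -331.0 / 109955.6 = -0.0030103° = -10.837″.

Δλ = -10.8″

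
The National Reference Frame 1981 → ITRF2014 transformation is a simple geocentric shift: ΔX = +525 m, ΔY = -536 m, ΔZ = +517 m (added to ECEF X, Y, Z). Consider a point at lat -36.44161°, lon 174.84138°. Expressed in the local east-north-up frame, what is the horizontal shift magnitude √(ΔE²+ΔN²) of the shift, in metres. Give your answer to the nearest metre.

At φ = -36.44161°, λ = 174.84138°: sin φ = -0.594003, cos φ = 0.804463, sin λ = 0.089913, cos λ = -0.995950.
ΔE = −sin λ·ΔX + cos λ·ΔY = −(0.089913)·(525) + (-0.995950)·(-536) = 486.62 m.
ΔN = −sin φ cos λ·ΔX − sin φ sin λ·ΔY + cos φ·ΔZ = −(-0.594003)(-0.995950)(525) − (-0.594003)(0.089913)(-536) + (0.804463)(517) = 76.69 m.
Horizontal magnitude = √(ΔE² + ΔN²) = √(486.62² + 76.69²) = 492.63 m.

493 m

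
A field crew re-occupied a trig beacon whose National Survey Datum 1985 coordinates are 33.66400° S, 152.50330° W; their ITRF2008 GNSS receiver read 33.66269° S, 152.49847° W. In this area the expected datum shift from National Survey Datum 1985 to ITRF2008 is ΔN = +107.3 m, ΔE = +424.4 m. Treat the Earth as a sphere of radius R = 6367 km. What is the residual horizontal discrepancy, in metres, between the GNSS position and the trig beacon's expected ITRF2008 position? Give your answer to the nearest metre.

44 m

Observed coordinate differences: Δφ = +0.00131°, Δλ = +0.00483°.
Converting to metres (1° lat = 111125 m, cos φ = 0.832303): observed ΔN = 145.6 m, observed ΔE = 446.7 m.
Subtracting the expected shift leaves a residual of 145.6 − (107.3) = 38.3 m north and 446.7 − (424.4) = 22.3 m east.
Residual distance = √(38.3² + 22.3²) = 44.3 m.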